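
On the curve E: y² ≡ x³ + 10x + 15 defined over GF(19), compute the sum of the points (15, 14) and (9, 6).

(1, 11)

(15, 14) + (9, 6). λ = (6 - 14)/(9 - 15) ≡ 11/13 mod 19. 13⁻¹ ≡ 3 (mod 19), so λ ≡ 14.
  x = λ² - 15 - 9 = 196 - 24 ≡ 1; y = λ·(15 - 1) - 14 ≡ 11. → (1, 11)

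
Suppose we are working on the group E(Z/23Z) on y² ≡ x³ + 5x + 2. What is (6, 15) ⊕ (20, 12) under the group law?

(6, 15) + (20, 12). λ = (12 - 15)/(20 - 6) ≡ 20/14 mod 23. 14⁻¹ ≡ 5 (mod 23) since 14·5 = 70 ≡ 1, so λ ≡ 8.
  x = λ² - 6 - 20 = 64 - 26 ≡ 15; y = λ·(6 - 15) - 15 ≡ 5. → (15, 5)

(15, 5)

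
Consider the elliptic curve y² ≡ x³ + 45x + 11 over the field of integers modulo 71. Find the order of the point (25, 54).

2P: tangent at (25, 54): λ = (3·25² + 45)/(2·54) ≡ 3/37. 37⁻¹ ≡ 48 (mod 71), so λ ≡ 3·48 ≡ 2.
  x = λ² - 25 - 25 = 4 - 50 ≡ 25; y = λ·(25 - 25) - 54 ≡ 17. → (25, 17)
3P: (25, 17) + (25, 54): same x and y₁ ≡ -y₂, so the sum is 𝒪.
3P = 𝒪, so the order is 3.

3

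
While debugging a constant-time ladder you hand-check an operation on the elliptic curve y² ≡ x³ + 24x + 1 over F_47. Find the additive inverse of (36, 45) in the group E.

(36, 2)

-(36, 45) = (36, -45 mod 47) = (36, 2).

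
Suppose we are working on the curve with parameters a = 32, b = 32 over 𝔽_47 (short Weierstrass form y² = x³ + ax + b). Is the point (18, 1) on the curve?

y² = 1² ≡ 1; x³ + 32x + 32 = 6440 ≡ 1 (mod 47). 1 = 1.

yes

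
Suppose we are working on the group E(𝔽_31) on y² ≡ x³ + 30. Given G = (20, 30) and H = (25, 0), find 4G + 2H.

First 4G:
Repeated addition: build up to 4G.
2G: tangent at (20, 30): λ = (3·20² + 0)/(2·30) ≡ 22/29. 29⁻¹ ≡ 15 (mod 31), so λ ≡ 22·15 ≡ 20.
  x = λ² - 20 - 20 = 400 - 40 ≡ 19; y = λ·(20 - 19) - 30 ≡ 21. → (19, 21)
3G: (19, 21) + (20, 30). λ = (30 - 21)/(20 - 19) ≡ 9/1 mod 31. 1⁻¹ ≡ 1 (mod 31), so λ ≡ 9.
  x = λ² - 19 - 20 = 81 - 39 ≡ 11; y = λ·(19 - 11) - 21 ≡ 20. → (11, 20)
4G: (11, 20) + (20, 30). λ = (30 - 20)/(20 - 11) ≡ 10/9 mod 31. 9⁻¹ ≡ 7 (mod 31), so λ ≡ 8.
  x = λ² - 11 - 20 = 64 - 31 ≡ 2; y = λ·(11 - 2) - 20 ≡ 21. → (2, 21)
4G = (2, 21).
Next 2H:
Repeated addition: build up to 2H.
2H: (25, 0) + (25, 0): same x and y₁ ≡ -y₂, so the sum is O.
2H = O.
Finally 4G + 2H:
(2, 21) + O = (2, 21) (identity).

(2, 21)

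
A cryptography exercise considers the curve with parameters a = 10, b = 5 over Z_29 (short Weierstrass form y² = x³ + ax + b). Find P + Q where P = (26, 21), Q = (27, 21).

(26, 21) + (27, 21). λ = (21 - 21)/(27 - 26) ≡ 0/1 mod 29. 1⁻¹ ≡ 1 (mod 29) since 1·1 = 1 ≡ 1, so λ ≡ 0.
  x = λ² - 26 - 27 = 0 - 53 ≡ 5; y = λ·(26 - 5) - 21 ≡ 8. → (5, 8)

(5, 8)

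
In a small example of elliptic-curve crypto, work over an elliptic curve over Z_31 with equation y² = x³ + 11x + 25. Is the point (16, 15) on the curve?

y² = 15² ≡ 8; x³ + 11x + 25 = 4297 ≡ 19 (mod 31). 8 ≠ 19.

no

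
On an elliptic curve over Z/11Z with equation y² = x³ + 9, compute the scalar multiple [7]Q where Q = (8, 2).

(8, 2)

Repeated addition: build up to 7Q.
2Q: tangent at (8, 2): λ = (3·8² + 0)/(2·2) ≡ 5/4. 4⁻¹ ≡ 3 (mod 11) since 4·3 = 12 ≡ 1, so λ ≡ 5·3 ≡ 4.
  x = λ² - 8 - 8 = 16 - 16 ≡ 0; y = λ·(8 - 0) - 2 ≡ 8. → (0, 8)
3Q: (0, 8) + (8, 2). λ = (2 - 8)/(8 - 0) ≡ 5/8 mod 11. 8⁻¹ ≡ 7 (mod 11) since 8·7 = 56 ≡ 1, so λ ≡ 2.
  x = λ² - 0 - 8 = 4 - 8 ≡ 7; y = λ·(0 - 7) - 8 ≡ 0. → (7, 0)
4Q: (7, 0) + (8, 2). λ = (2 - 0)/(8 - 7) ≡ 2/1 mod 11. 1⁻¹ ≡ 1 (mod 11), so λ ≡ 2.
  x = λ² - 7 - 8 = 4 - 15 ≡ 0; y = λ·(7 - 0) - 0 ≡ 3. → (0, 3)
5Q: (0, 3) + (8, 2). λ = (2 - 3)/(8 - 0) ≡ 10/8 mod 11. 8⁻¹ ≡ 7 (mod 11), so λ ≡ 4.
  x = λ² - 0 - 8 = 16 - 8 ≡ 8; y = λ·(0 - 8) - 3 ≡ 9. → (8, 9)
6Q: (8, 9) + (8, 2): same x and y₁ ≡ -y₂, so the sum is O.
7Q: O + (8, 2) = (8, 2) (identity).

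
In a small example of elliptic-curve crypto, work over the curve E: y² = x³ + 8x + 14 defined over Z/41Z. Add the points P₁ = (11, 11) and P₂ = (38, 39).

(37, 0)

(11, 11) + (38, 39). λ = (39 - 11)/(38 - 11) ≡ 28/27 mod 41. 27⁻¹ ≡ 38 (mod 41) since 27·38 = 1026 ≡ 1, so λ ≡ 39.
  x = λ² - 11 - 38 = 1521 - 49 ≡ 37; y = λ·(11 - 37) - 11 ≡ 0. → (37, 0)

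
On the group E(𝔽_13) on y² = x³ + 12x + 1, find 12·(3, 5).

Write G = (3, 5).
Double-and-add on 12 = (1100)₂. Start with G = (3, 5) for the leading 1-bit.
double: tangent at (3, 5): λ = (3·3² + 12)/(2·5) ≡ 0/10. 10⁻¹ ≡ 4 (mod 13) since 10·4 = 40 ≡ 1, so λ ≡ 0·4 ≡ 0.
  x = λ² - 3 - 3 = 0 - 6 ≡ 7; y = λ·(3 - 7) - 5 ≡ 8. → (7, 8)
add G: (7, 8) + (3, 5). λ = (5 - 8)/(3 - 7) ≡ 10/9 mod 13. 9⁻¹ ≡ 3 (mod 13) since 9·3 = 27 ≡ 1, so λ ≡ 4.
  x = λ² - 7 - 3 = 16 - 10 ≡ 6; y = λ·(7 - 6) - 8 ≡ 9. → (6, 9)
double: tangent at (6, 9): λ = (3·6² + 12)/(2·9) ≡ 3/5. 5⁻¹ ≡ 8 (mod 13) since 5·8 = 40 ≡ 1, so λ ≡ 3·8 ≡ 11.
  x = λ² - 6 - 6 = 121 - 12 ≡ 5; y = λ·(6 - 5) - 9 ≡ 2. → (5, 2)
double: tangent at (5, 2): λ = (3·5² + 12)/(2·2) ≡ 9/4. 4⁻¹ ≡ 10 (mod 13), so λ ≡ 9·10 ≡ 12.
  x = λ² - 5 - 5 = 144 - 10 ≡ 4; y = λ·(5 - 4) - 2 ≡ 10. → (4, 10)

(4, 10)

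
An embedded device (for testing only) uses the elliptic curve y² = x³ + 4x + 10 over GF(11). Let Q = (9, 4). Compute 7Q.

Repeated addition: build up to 7Q.
2Q: tangent at (9, 4): λ = (3·9² + 4)/(2·4) ≡ 5/8. 8⁻¹ ≡ 7 (mod 11) since 8·7 = 56 ≡ 1, so λ ≡ 5·7 ≡ 2.
  x = λ² - 9 - 9 = 4 - 18 ≡ 8; y = λ·(9 - 8) - 4 ≡ 9. → (8, 9)
3Q: (8, 9) + (9, 4). λ = (4 - 9)/(9 - 8) ≡ 6/1 mod 11. 1⁻¹ ≡ 1 (mod 11) since 1·1 = 1 ≡ 1, so λ ≡ 6.
  x = λ² - 8 - 9 = 36 - 17 ≡ 8; y = λ·(8 - 8) - 9 ≡ 2. → (8, 2)
4Q: (8, 2) + (9, 4). λ = (4 - 2)/(9 - 8) ≡ 2/1 mod 11. 1⁻¹ ≡ 1 (mod 11), so λ ≡ 2.
  x = λ² - 8 - 9 = 4 - 17 ≡ 9; y = λ·(8 - 9) - 2 ≡ 7. → (9, 7)
5Q: (9, 7) + (9, 4): same x and y₁ ≡ -y₂, so the sum is ∞.
6Q: ∞ + (9, 4) = (9, 4) (identity).
7Q: tangent at (9, 4): λ = (3·9² + 4)/(2·4) ≡ 5/8. 8⁻¹ ≡ 7 (mod 11) since 8·7 = 56 ≡ 1, so λ ≡ 5·7 ≡ 2.
  x = λ² - 9 - 9 = 4 - 18 ≡ 8; y = λ·(9 - 8) - 4 ≡ 9. → (8, 9)

(8, 9)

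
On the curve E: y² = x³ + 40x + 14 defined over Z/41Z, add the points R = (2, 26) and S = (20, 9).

(39, 34)

(2, 26) + (20, 9). λ = (9 - 26)/(20 - 2) ≡ 24/18 mod 41. 18⁻¹ ≡ 16 (mod 41), so λ ≡ 15.
  x = λ² - 2 - 20 = 225 - 22 ≡ 39; y = λ·(2 - 39) - 26 ≡ 34. → (39, 34)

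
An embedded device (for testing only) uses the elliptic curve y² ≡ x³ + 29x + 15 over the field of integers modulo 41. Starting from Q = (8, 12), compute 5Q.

Double-and-add on 5 = (101)₂. Start with Q = (8, 12) for the leading 1-bit.
double: tangent at (8, 12): λ = (3·8² + 29)/(2·12) ≡ 16/24. 24⁻¹ ≡ 12 (mod 41) since 24·12 = 288 ≡ 1, so λ ≡ 16·12 ≡ 28.
  x = λ² - 8 - 8 = 784 - 16 ≡ 30; y = λ·(8 - 30) - 12 ≡ 28. → (30, 28)
double: tangent at (30, 28): λ = (3·30² + 29)/(2·28) ≡ 23/15. 15⁻¹ ≡ 11 (mod 41) since 15·11 = 165 ≡ 1, so λ ≡ 23·11 ≡ 7.
  x = λ² - 30 - 30 = 49 - 60 ≡ 30; y = λ·(30 - 30) - 28 ≡ 13. → (30, 13)
add Q: (30, 13) + (8, 12). λ = (12 - 13)/(8 - 30) ≡ 40/19 mod 41. 19⁻¹ ≡ 13 (mod 41), so λ ≡ 28.
  x = λ² - 30 - 8 = 784 - 38 ≡ 8; y = λ·(30 - 8) - 13 ≡ 29. → (8, 29)

(8, 29)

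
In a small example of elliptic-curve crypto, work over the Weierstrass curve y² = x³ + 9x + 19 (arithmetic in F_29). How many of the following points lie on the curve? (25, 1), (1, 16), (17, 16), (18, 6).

(25, 1): 1² ≡ 1, rhs ≡ 6 → off.
(1, 16): 16² ≡ 24, rhs ≡ 0 → off.
(17, 16): 16² ≡ 24, rhs ≡ 10 → off.
(18, 6): 6² ≡ 7, rhs ≡ 10 → off.

0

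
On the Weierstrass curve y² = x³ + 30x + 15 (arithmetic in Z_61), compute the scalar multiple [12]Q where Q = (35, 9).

(51, 39)

Repeated addition: build up to 12Q.
2Q: tangent at (35, 9): λ = (3·35² + 30)/(2·9) ≡ 45/18. 18⁻¹ ≡ 17 (mod 61), so λ ≡ 45·17 ≡ 33.
  x = λ² - 35 - 35 = 1089 - 70 ≡ 43; y = λ·(35 - 43) - 9 ≡ 32. → (43, 32)
3Q: (43, 32) + (35, 9). λ = (9 - 32)/(35 - 43) ≡ 38/53 mod 61. 53⁻¹ ≡ 38 (mod 61) since 53·38 = 2014 ≡ 1, so λ ≡ 41.
  x = λ² - 43 - 35 = 1681 - 78 ≡ 17; y = λ·(43 - 17) - 32 ≡ 58. → (17, 58)
4Q: (17, 58) + (35, 9). λ = (9 - 58)/(35 - 17) ≡ 12/18 mod 61. 18⁻¹ ≡ 17 (mod 61) since 18·17 = 306 ≡ 1, so λ ≡ 21.
  x = λ² - 17 - 35 = 441 - 52 ≡ 23; y = λ·(17 - 23) - 58 ≡ 60. → (23, 60)
5Q: (23, 60) + (35, 9). λ = (9 - 60)/(35 - 23) ≡ 10/12 mod 61. 12⁻¹ ≡ 56 (mod 61), so λ ≡ 11.
  x = λ² - 23 - 35 = 121 - 58 ≡ 2; y = λ·(23 - 2) - 60 ≡ 49. → (2, 49)
6Q: (2, 49) + (35, 9). λ = (9 - 49)/(35 - 2) ≡ 21/33 mod 61. 33⁻¹ ≡ 37 (mod 61) since 33·37 = 1221 ≡ 1, so λ ≡ 45.
  x = λ² - 2 - 35 = 2025 - 37 ≡ 36; y = λ·(2 - 36) - 49 ≡ 7. → (36, 7)
7Q: (36, 7) + (35, 9). λ = (9 - 7)/(35 - 36) ≡ 2/60 mod 61. 60⁻¹ ≡ 60 (mod 61), so λ ≡ 59.
  x = λ² - 36 - 35 = 3481 - 71 ≡ 55; y = λ·(36 - 55) - 7 ≡ 31. → (55, 31)
8Q: (55, 31) + (35, 9). λ = (9 - 31)/(35 - 55) ≡ 39/41 mod 61. 41⁻¹ ≡ 3 (mod 61), so λ ≡ 56.
  x = λ² - 55 - 35 = 3136 - 90 ≡ 57; y = λ·(55 - 57) - 31 ≡ 40. → (57, 40)
9Q: (57, 40) + (35, 9). λ = (9 - 40)/(35 - 57) ≡ 30/39 mod 61. 39⁻¹ ≡ 36 (mod 61) since 39·36 = 1404 ≡ 1, so λ ≡ 43.
  x = λ² - 57 - 35 = 1849 - 92 ≡ 49; y = λ·(57 - 49) - 40 ≡ 60. → (49, 60)
10Q: (49, 60) + (35, 9). λ = (9 - 60)/(35 - 49) ≡ 10/47 mod 61. 47⁻¹ ≡ 13 (mod 61) since 47·13 = 611 ≡ 1, so λ ≡ 8.
  x = λ² - 49 - 35 = 64 - 84 ≡ 41; y = λ·(49 - 41) - 60 ≡ 4. → (41, 4)
11Q: (41, 4) + (35, 9). λ = (9 - 4)/(35 - 41) ≡ 5/55 mod 61. 55⁻¹ ≡ 10 (mod 61), so λ ≡ 50.
  x = λ² - 41 - 35 = 2500 - 76 ≡ 45; y = λ·(41 - 45) - 4 ≡ 40. → (45, 40)
12Q: (45, 40) + (35, 9). λ = (9 - 40)/(35 - 45) ≡ 30/51 mod 61. 51⁻¹ ≡ 6 (mod 61) since 51·6 = 306 ≡ 1, so λ ≡ 58.
  x = λ² - 45 - 35 = 3364 - 80 ≡ 51; y = λ·(45 - 51) - 40 ≡ 39. → (51, 39)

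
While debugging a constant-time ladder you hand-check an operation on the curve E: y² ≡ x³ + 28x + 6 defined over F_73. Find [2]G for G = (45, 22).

(57, 39)

tangent at (45, 22): λ = (3·45² + 28)/(2·22) ≡ 44/44. 44⁻¹ ≡ 5 (mod 73) since 44·5 = 220 ≡ 1, so λ ≡ 44·5 ≡ 1.
  x = λ² - 45 - 45 = 1 - 90 ≡ 57; y = λ·(45 - 57) - 22 ≡ 39. → (57, 39)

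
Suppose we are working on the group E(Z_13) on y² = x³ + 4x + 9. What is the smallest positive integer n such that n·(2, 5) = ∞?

5

2P: tangent at (2, 5): λ = (3·2² + 4)/(2·5) ≡ 3/10. 10⁻¹ ≡ 4 (mod 13) since 10·4 = 40 ≡ 1, so λ ≡ 3·4 ≡ 12.
  x = λ² - 2 - 2 = 144 - 4 ≡ 10; y = λ·(2 - 10) - 5 ≡ 3. → (10, 3)
3P: (10, 3) + (2, 5). λ = (5 - 3)/(2 - 10) ≡ 2/5 mod 13. 5⁻¹ ≡ 8 (mod 13), so λ ≡ 3.
  x = λ² - 10 - 2 = 9 - 12 ≡ 10; y = λ·(10 - 10) - 3 ≡ 10. → (10, 10)
4P: (10, 10) + (2, 5). λ = (5 - 10)/(2 - 10) ≡ 8/5 mod 13. 5⁻¹ ≡ 8 (mod 13), so λ ≡ 12.
  x = λ² - 10 - 2 = 144 - 12 ≡ 2; y = λ·(10 - 2) - 10 ≡ 8. → (2, 8)
5P: (2, 8) + (2, 5): same x and y₁ ≡ -y₂, so the sum is ∞.
5P = ∞, so the order is 5.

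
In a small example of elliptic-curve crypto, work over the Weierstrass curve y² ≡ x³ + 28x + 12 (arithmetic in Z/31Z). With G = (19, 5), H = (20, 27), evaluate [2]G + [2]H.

First 2G:
Repeated addition: build up to 2G.
2G: tangent at (19, 5): λ = (3·19² + 28)/(2·5) ≡ 26/10. 10⁻¹ ≡ 28 (mod 31), so λ ≡ 26·28 ≡ 15.
  x = λ² - 19 - 19 = 225 - 38 ≡ 1; y = λ·(19 - 1) - 5 ≡ 17. → (1, 17)
2G = (1, 17).
Next 2H:
Repeated addition: build up to 2H.
2H: tangent at (20, 27): λ = (3·20² + 28)/(2·27) ≡ 19/23. 23⁻¹ ≡ 27 (mod 31), so λ ≡ 19·27 ≡ 17.
  x = λ² - 20 - 20 = 289 - 40 ≡ 1; y = λ·(20 - 1) - 27 ≡ 17. → (1, 17)
2H = (1, 17).
Finally 2G + 2H:
tangent at (1, 17): λ = (3·1² + 28)/(2·17) ≡ 0/3. 3⁻¹ ≡ 21 (mod 31) since 3·21 = 63 ≡ 1, so λ ≡ 0·21 ≡ 0.
  x = λ² - 1 - 1 = 0 - 2 ≡ 29; y = λ·(1 - 29) - 17 ≡ 14. → (29, 14)

(29, 14)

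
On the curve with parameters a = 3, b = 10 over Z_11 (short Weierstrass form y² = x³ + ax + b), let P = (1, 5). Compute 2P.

tangent at (1, 5): λ = (3·1² + 3)/(2·5) ≡ 6/10. 10⁻¹ ≡ 10 (mod 11), so λ ≡ 6·10 ≡ 5.
  x = λ² - 1 - 1 = 25 - 2 ≡ 1; y = λ·(1 - 1) - 5 ≡ 6. → (1, 6)

(1, 6)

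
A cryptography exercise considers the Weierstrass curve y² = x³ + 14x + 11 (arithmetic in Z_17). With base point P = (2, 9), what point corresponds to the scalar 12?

(9, 4)

Repeated addition: build up to 12P.
2P: tangent at (2, 9): λ = (3·2² + 14)/(2·9) ≡ 9/1. 1⁻¹ ≡ 1 (mod 17), so λ ≡ 9·1 ≡ 9.
  x = λ² - 2 - 2 = 81 - 4 ≡ 9; y = λ·(2 - 9) - 9 ≡ 13. → (9, 13)
3P: (9, 13) + (2, 9). λ = (9 - 13)/(2 - 9) ≡ 13/10 mod 17. 10⁻¹ ≡ 12 (mod 17) since 10·12 = 120 ≡ 1, so λ ≡ 3.
  x = λ² - 9 - 2 = 9 - 11 ≡ 15; y = λ·(9 - 15) - 13 ≡ 3. → (15, 3)
4P: (15, 3) + (2, 9). λ = (9 - 3)/(2 - 15) ≡ 6/4 mod 17. 4⁻¹ ≡ 13 (mod 17), so λ ≡ 10.
  x = λ² - 15 - 2 = 100 - 17 ≡ 15; y = λ·(15 - 15) - 3 ≡ 14. → (15, 14)
5P: (15, 14) + (2, 9). λ = (9 - 14)/(2 - 15) ≡ 12/4 mod 17. 4⁻¹ ≡ 13 (mod 17), so λ ≡ 3.
  x = λ² - 15 - 2 = 9 - 17 ≡ 9; y = λ·(15 - 9) - 14 ≡ 4. → (9, 4)
6P: (9, 4) + (2, 9). λ = (9 - 4)/(2 - 9) ≡ 5/10 mod 17. 10⁻¹ ≡ 12 (mod 17), so λ ≡ 9.
  x = λ² - 9 - 2 = 81 - 11 ≡ 2; y = λ·(9 - 2) - 4 ≡ 8. → (2, 8)
7P: (2, 8) + (2, 9): same x and y₁ ≡ -y₂, so the sum is O.
8P: O + (2, 9) = (2, 9) (identity).
9P: tangent at (2, 9): λ = (3·2² + 14)/(2·9) ≡ 9/1. 1⁻¹ ≡ 1 (mod 17), so λ ≡ 9·1 ≡ 9.
  x = λ² - 2 - 2 = 81 - 4 ≡ 9; y = λ·(2 - 9) - 9 ≡ 13. → (9, 13)
10P: (9, 13) + (2, 9). λ = (9 - 13)/(2 - 9) ≡ 13/10 mod 17. 10⁻¹ ≡ 12 (mod 17) since 10·12 = 120 ≡ 1, so λ ≡ 3.
  x = λ² - 9 - 2 = 9 - 11 ≡ 15; y = λ·(9 - 15) - 13 ≡ 3. → (15, 3)
11P: (15, 3) + (2, 9). λ = (9 - 3)/(2 - 15) ≡ 6/4 mod 17. 4⁻¹ ≡ 13 (mod 17), so λ ≡ 10.
  x = λ² - 15 - 2 = 100 - 17 ≡ 15; y = λ·(15 - 15) - 3 ≡ 14. → (15, 14)
12P: (15, 14) + (2, 9). λ = (9 - 14)/(2 - 15) ≡ 12/4 mod 17. 4⁻¹ ≡ 13 (mod 17) since 4·13 = 52 ≡ 1, so λ ≡ 3.
  x = λ² - 15 - 2 = 9 - 17 ≡ 9; y = λ·(15 - 9) - 14 ≡ 4. → (9, 4)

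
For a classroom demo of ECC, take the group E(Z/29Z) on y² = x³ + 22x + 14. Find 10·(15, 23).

(15, 23)

Write P = (15, 23).
Double-and-add on 10 = (1010)₂. Start with P = (15, 23) for the leading 1-bit.
double: tangent at (15, 23): λ = (3·15² + 22)/(2·23) ≡ 1/17. 17⁻¹ ≡ 12 (mod 29), so λ ≡ 1·12 ≡ 12.
  x = λ² - 15 - 15 = 144 - 30 ≡ 27; y = λ·(15 - 27) - 23 ≡ 7. → (27, 7)
double: tangent at (27, 7): λ = (3·27² + 22)/(2·7) ≡ 5/14. 14⁻¹ ≡ 27 (mod 29) since 14·27 = 378 ≡ 1, so λ ≡ 5·27 ≡ 19.
  x = λ² - 27 - 27 = 361 - 54 ≡ 17; y = λ·(27 - 17) - 7 ≡ 9. → (17, 9)
add P: (17, 9) + (15, 23). λ = (23 - 9)/(15 - 17) ≡ 14/27 mod 29. 27⁻¹ ≡ 14 (mod 29) since 27·14 = 378 ≡ 1, so λ ≡ 22.
  x = λ² - 17 - 15 = 484 - 32 ≡ 17; y = λ·(17 - 17) - 9 ≡ 20. → (17, 20)
double: tangent at (17, 20): λ = (3·17² + 22)/(2·20) ≡ 19/11. 11⁻¹ ≡ 8 (mod 29), so λ ≡ 19·8 ≡ 7.
  x = λ² - 17 - 17 = 49 - 34 ≡ 15; y = λ·(17 - 15) - 20 ≡ 23. → (15, 23)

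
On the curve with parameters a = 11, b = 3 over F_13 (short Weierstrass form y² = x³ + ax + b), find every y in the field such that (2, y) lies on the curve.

none

x³ + 11x + 3 = 33 ≡ 7 (mod 13).
7 is a non-residue mod 13; no y exists.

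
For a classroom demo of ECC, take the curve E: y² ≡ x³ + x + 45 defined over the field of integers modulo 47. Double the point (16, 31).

tangent at (16, 31): λ = (3·16² + 1)/(2·31) ≡ 17/15. 15⁻¹ ≡ 22 (mod 47), so λ ≡ 17·22 ≡ 45.
  x = λ² - 16 - 16 = 2025 - 32 ≡ 19; y = λ·(16 - 19) - 31 ≡ 22. → (19, 22)

(19, 22)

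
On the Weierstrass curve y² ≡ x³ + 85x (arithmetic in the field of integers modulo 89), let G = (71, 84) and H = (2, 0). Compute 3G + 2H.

First 3G:
Repeated addition: build up to 3G.
2G: tangent at (71, 84): λ = (3·71² + 85)/(2·84) ≡ 78/79. 79⁻¹ ≡ 80 (mod 89), so λ ≡ 78·80 ≡ 10.
  x = λ² - 71 - 71 = 100 - 142 ≡ 47; y = λ·(71 - 47) - 84 ≡ 67. → (47, 67)
3G: (47, 67) + (71, 84). λ = (84 - 67)/(71 - 47) ≡ 17/24 mod 89. 24⁻¹ ≡ 26 (mod 89) since 24·26 = 624 ≡ 1, so λ ≡ 86.
  x = λ² - 47 - 71 = 7396 - 118 ≡ 69; y = λ·(47 - 69) - 67 ≡ 88. → (69, 88)
3G = (69, 88).
Next 2H:
Repeated addition: build up to 2H.
2H: (2, 0) + (2, 0): same x and y₁ ≡ -y₂, so the sum is O.
2H = O.
Finally 3G + 2H:
(69, 88) + O = (69, 88) (identity).

(69, 88)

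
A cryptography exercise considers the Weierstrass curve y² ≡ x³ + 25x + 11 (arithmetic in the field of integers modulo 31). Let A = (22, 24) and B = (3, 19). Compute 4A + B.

(6, 25)

First 4A:
Double-and-add on 4 = (100)₂. Start with A = (22, 24) for the leading 1-bit.
double: tangent at (22, 24): λ = (3·22² + 25)/(2·24) ≡ 20/17. 17⁻¹ ≡ 11 (mod 31), so λ ≡ 20·11 ≡ 3.
  x = λ² - 22 - 22 = 9 - 44 ≡ 27; y = λ·(22 - 27) - 24 ≡ 23. → (27, 23)
double: tangent at (27, 23): λ = (3·27² + 25)/(2·23) ≡ 11/15. 15⁻¹ ≡ 29 (mod 31) since 15·29 = 435 ≡ 1, so λ ≡ 11·29 ≡ 9.
  x = λ² - 27 - 27 = 81 - 54 ≡ 27; y = λ·(27 - 27) - 23 ≡ 8. → (27, 8)
4A = (27, 8).
Finally 4A + B:
(27, 8) + (3, 19). λ = (19 - 8)/(3 - 27) ≡ 11/7 mod 31. 7⁻¹ ≡ 9 (mod 31), so λ ≡ 6.
  x = λ² - 27 - 3 = 36 - 30 ≡ 6; y = λ·(27 - 6) - 8 ≡ 25. → (6, 25)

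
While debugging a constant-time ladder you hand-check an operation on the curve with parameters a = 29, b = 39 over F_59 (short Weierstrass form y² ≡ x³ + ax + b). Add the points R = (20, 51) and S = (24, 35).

(20, 51) + (24, 35). λ = (35 - 51)/(24 - 20) ≡ 43/4 mod 59. 4⁻¹ ≡ 15 (mod 59) since 4·15 = 60 ≡ 1, so λ ≡ 55.
  x = λ² - 20 - 24 = 3025 - 44 ≡ 31; y = λ·(20 - 31) - 51 ≡ 52. → (31, 52)

(31, 52)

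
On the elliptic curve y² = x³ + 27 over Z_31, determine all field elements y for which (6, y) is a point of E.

x³ + 0x + 27 = 243 ≡ 26 (mod 31).
26 is a non-residue mod 31; no y exists.

none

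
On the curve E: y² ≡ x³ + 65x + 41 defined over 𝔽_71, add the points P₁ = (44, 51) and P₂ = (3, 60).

(44, 51) + (3, 60). λ = (60 - 51)/(3 - 44) ≡ 9/30 mod 71. 30⁻¹ ≡ 45 (mod 71), so λ ≡ 50.
  x = λ² - 44 - 3 = 2500 - 47 ≡ 39; y = λ·(44 - 39) - 51 ≡ 57. → (39, 57)

(39, 57)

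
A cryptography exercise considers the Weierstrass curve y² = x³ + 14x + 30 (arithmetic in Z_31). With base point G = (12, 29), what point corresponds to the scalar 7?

Double-and-add on 7 = (111)₂. Start with G = (12, 29) for the leading 1-bit.
double: tangent at (12, 29): λ = (3·12² + 14)/(2·29) ≡ 12/27. 27⁻¹ ≡ 23 (mod 31), so λ ≡ 12·23 ≡ 28.
  x = λ² - 12 - 12 = 784 - 24 ≡ 16; y = λ·(12 - 16) - 29 ≡ 14. → (16, 14)
add G: (16, 14) + (12, 29). λ = (29 - 14)/(12 - 16) ≡ 15/27 mod 31. 27⁻¹ ≡ 23 (mod 31), so λ ≡ 4.
  x = λ² - 16 - 12 = 16 - 28 ≡ 19; y = λ·(16 - 19) - 14 ≡ 5. → (19, 5)
double: tangent at (19, 5): λ = (3·19² + 14)/(2·5) ≡ 12/10. 10⁻¹ ≡ 28 (mod 31), so λ ≡ 12·28 ≡ 26.
  x = λ² - 19 - 19 = 676 - 38 ≡ 18; y = λ·(19 - 18) - 5 ≡ 21. → (18, 21)
add G: (18, 21) + (12, 29). λ = (29 - 21)/(12 - 18) ≡ 8/25 mod 31. 25⁻¹ ≡ 5 (mod 31), so λ ≡ 9.
  x = λ² - 18 - 12 = 81 - 30 ≡ 20; y = λ·(18 - 20) - 21 ≡ 23. → (20, 23)

(20, 23)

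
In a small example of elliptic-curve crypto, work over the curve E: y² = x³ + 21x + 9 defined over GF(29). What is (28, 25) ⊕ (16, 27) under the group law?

(28, 25) + (16, 27). λ = (27 - 25)/(16 - 28) ≡ 2/17 mod 29. 17⁻¹ ≡ 12 (mod 29) since 17·12 = 204 ≡ 1, so λ ≡ 24.
  x = λ² - 28 - 16 = 576 - 44 ≡ 10; y = λ·(28 - 10) - 25 ≡ 1. → (10, 1)

(10, 1)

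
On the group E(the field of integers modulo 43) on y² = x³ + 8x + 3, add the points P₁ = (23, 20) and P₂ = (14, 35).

(4, 20)

(23, 20) + (14, 35). λ = (35 - 20)/(14 - 23) ≡ 15/34 mod 43. 34⁻¹ ≡ 19 (mod 43), so λ ≡ 27.
  x = λ² - 23 - 14 = 729 - 37 ≡ 4; y = λ·(23 - 4) - 20 ≡ 20. → (4, 20)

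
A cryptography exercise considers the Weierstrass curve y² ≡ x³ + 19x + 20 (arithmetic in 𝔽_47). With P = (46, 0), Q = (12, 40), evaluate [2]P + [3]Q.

First 2P:
Repeated addition: build up to 2P.
2P: (46, 0) + (46, 0): same x and y₁ ≡ -y₂, so the sum is ∞.
2P = ∞.
Next 3Q:
Repeated addition: build up to 3Q.
2Q: tangent at (12, 40): λ = (3·12² + 19)/(2·40) ≡ 28/33. 33⁻¹ ≡ 10 (mod 47) since 33·10 = 330 ≡ 1, so λ ≡ 28·10 ≡ 45.
  x = λ² - 12 - 12 = 2025 - 24 ≡ 27; y = λ·(12 - 27) - 40 ≡ 37. → (27, 37)
3Q: (27, 37) + (12, 40). λ = (40 - 37)/(12 - 27) ≡ 3/32 mod 47. 32⁻¹ ≡ 25 (mod 47), so λ ≡ 28.
  x = λ² - 27 - 12 = 784 - 39 ≡ 40; y = λ·(27 - 40) - 37 ≡ 22. → (40, 22)
3Q = (40, 22).
Finally 2P + 3Q:
∞ + (40, 22) = (40, 22) (identity).

(40, 22)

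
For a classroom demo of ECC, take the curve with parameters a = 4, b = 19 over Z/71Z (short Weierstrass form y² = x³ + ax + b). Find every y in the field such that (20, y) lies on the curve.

x³ + 4x + 19 = 8099 ≡ 5 (mod 71).
Square roots of 5 mod 71: 17 and 54 (since 17² = 289 ≡ 5).

17, 54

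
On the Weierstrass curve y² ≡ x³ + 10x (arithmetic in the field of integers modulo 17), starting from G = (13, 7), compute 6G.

(13, 7)

Repeated addition: build up to 6G.
2G: tangent at (13, 7): λ = (3·13² + 10)/(2·7) ≡ 7/14. 14⁻¹ ≡ 11 (mod 17) since 14·11 = 154 ≡ 1, so λ ≡ 7·11 ≡ 9.
  x = λ² - 13 - 13 = 81 - 26 ≡ 4; y = λ·(13 - 4) - 7 ≡ 6. → (4, 6)
3G: (4, 6) + (13, 7). λ = (7 - 6)/(13 - 4) ≡ 1/9 mod 17. 9⁻¹ ≡ 2 (mod 17), so λ ≡ 2.
  x = λ² - 4 - 13 = 4 - 17 ≡ 4; y = λ·(4 - 4) - 6 ≡ 11. → (4, 11)
4G: (4, 11) + (13, 7). λ = (7 - 11)/(13 - 4) ≡ 13/9 mod 17. 9⁻¹ ≡ 2 (mod 17) since 9·2 = 18 ≡ 1, so λ ≡ 9.
  x = λ² - 4 - 13 = 81 - 17 ≡ 13; y = λ·(4 - 13) - 11 ≡ 10. → (13, 10)
5G: (13, 10) + (13, 7): same x and y₁ ≡ -y₂, so the sum is the point at infinity.
6G: the point at infinity + (13, 7) = (13, 7) (identity).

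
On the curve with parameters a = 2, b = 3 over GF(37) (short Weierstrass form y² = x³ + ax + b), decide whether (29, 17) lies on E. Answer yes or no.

y² = 17² ≡ 30; x³ + 2x + 3 = 24450 ≡ 30 (mod 37). 30 = 30.

yes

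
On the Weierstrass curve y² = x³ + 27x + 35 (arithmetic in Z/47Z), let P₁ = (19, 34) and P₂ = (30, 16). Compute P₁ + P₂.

(19, 34) + (30, 16). λ = (16 - 34)/(30 - 19) ≡ 29/11 mod 47. 11⁻¹ ≡ 30 (mod 47), so λ ≡ 24.
  x = λ² - 19 - 30 = 576 - 49 ≡ 10; y = λ·(19 - 10) - 34 ≡ 41. → (10, 41)

(10, 41)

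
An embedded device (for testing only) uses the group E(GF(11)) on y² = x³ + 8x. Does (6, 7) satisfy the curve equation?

y² = 7² ≡ 5; x³ + 8x + 0 = 264 ≡ 0 (mod 11). 5 ≠ 0.

no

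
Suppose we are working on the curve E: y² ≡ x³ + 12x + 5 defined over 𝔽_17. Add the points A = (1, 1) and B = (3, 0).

(9, 3)

(1, 1) + (3, 0). λ = (0 - 1)/(3 - 1) ≡ 16/2 mod 17. 2⁻¹ ≡ 9 (mod 17) since 2·9 = 18 ≡ 1, so λ ≡ 8.
  x = λ² - 1 - 3 = 64 - 4 ≡ 9; y = λ·(1 - 9) - 1 ≡ 3. → (9, 3)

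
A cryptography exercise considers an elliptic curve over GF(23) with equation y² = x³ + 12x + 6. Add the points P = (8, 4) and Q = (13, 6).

(8, 4) + (13, 6). λ = (6 - 4)/(13 - 8) ≡ 2/5 mod 23. 5⁻¹ ≡ 14 (mod 23) since 5·14 = 70 ≡ 1, so λ ≡ 5.
  x = λ² - 8 - 13 = 25 - 21 ≡ 4; y = λ·(8 - 4) - 4 ≡ 16. → (4, 16)

(4, 16)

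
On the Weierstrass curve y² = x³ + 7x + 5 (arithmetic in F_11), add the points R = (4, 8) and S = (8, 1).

(4, 8) + (8, 1). λ = (1 - 8)/(8 - 4) ≡ 4/4 mod 11. 4⁻¹ ≡ 3 (mod 11) since 4·3 = 12 ≡ 1, so λ ≡ 1.
  x = λ² - 4 - 8 = 1 - 12 ≡ 0; y = λ·(4 - 0) - 8 ≡ 7. → (0, 7)

(0, 7)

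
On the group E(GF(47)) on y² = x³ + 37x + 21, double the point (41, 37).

tangent at (41, 37): λ = (3·41² + 37)/(2·37) ≡ 4/27. 27⁻¹ ≡ 7 (mod 47), so λ ≡ 4·7 ≡ 28.
  x = λ² - 41 - 41 = 784 - 82 ≡ 44; y = λ·(41 - 44) - 37 ≡ 20. → (44, 20)

(44, 20)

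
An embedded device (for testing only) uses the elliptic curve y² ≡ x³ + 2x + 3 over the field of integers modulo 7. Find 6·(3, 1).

Write P = (3, 1).
Repeated addition: build up to 6P.
2P: tangent at (3, 1): λ = (3·3² + 2)/(2·1) ≡ 1/2. 2⁻¹ ≡ 4 (mod 7) since 2·4 = 8 ≡ 1, so λ ≡ 1·4 ≡ 4.
  x = λ² - 3 - 3 = 16 - 6 ≡ 3; y = λ·(3 - 3) - 1 ≡ 6. → (3, 6)
3P: (3, 6) + (3, 1): same x and y₁ ≡ -y₂, so the sum is ∞.
4P: ∞ + (3, 1) = (3, 1) (identity).
5P: tangent at (3, 1): λ = (3·3² + 2)/(2·1) ≡ 1/2. 2⁻¹ ≡ 4 (mod 7), so λ ≡ 1·4 ≡ 4.
  x = λ² - 3 - 3 = 16 - 6 ≡ 3; y = λ·(3 - 3) - 1 ≡ 6. → (3, 6)
6P: (3, 6) + (3, 1): same x and y₁ ≡ -y₂, so the sum is ∞.

O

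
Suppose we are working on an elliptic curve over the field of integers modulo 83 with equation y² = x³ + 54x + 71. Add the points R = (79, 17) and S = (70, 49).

(79, 17) + (70, 49). λ = (49 - 17)/(70 - 79) ≡ 32/74 mod 83. 74⁻¹ ≡ 46 (mod 83) since 74·46 = 3404 ≡ 1, so λ ≡ 61.
  x = λ² - 79 - 70 = 3721 - 149 ≡ 3; y = λ·(79 - 3) - 17 ≡ 54. → (3, 54)

(3, 54)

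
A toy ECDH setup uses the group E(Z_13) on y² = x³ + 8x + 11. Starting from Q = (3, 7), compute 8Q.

(10, 5)

Double-and-add on 8 = (1000)₂. Start with Q = (3, 7) for the leading 1-bit.
double: tangent at (3, 7): λ = (3·3² + 8)/(2·7) ≡ 9/1. 1⁻¹ ≡ 1 (mod 13), so λ ≡ 9·1 ≡ 9.
  x = λ² - 3 - 3 = 81 - 6 ≡ 10; y = λ·(3 - 10) - 7 ≡ 8. → (10, 8)
double: tangent at (10, 8): λ = (3·10² + 8)/(2·8) ≡ 9/3. 3⁻¹ ≡ 9 (mod 13) since 3·9 = 27 ≡ 1, so λ ≡ 9·9 ≡ 3.
  x = λ² - 10 - 10 = 9 - 20 ≡ 2; y = λ·(10 - 2) - 8 ≡ 3. → (2, 3)
double: tangent at (2, 3): λ = (3·2² + 8)/(2·3) ≡ 7/6. 6⁻¹ ≡ 11 (mod 13) since 6·11 = 66 ≡ 1, so λ ≡ 7·11 ≡ 12.
  x = λ² - 2 - 2 = 144 - 4 ≡ 10; y = λ·(2 - 10) - 3 ≡ 5. → (10, 5)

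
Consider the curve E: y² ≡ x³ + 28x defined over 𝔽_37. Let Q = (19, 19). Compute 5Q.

(19, 19)

Double-and-add on 5 = (101)₂. Start with Q = (19, 19) for the leading 1-bit.
double: tangent at (19, 19): λ = (3·19² + 28)/(2·19) ≡ 1/1. 1⁻¹ ≡ 1 (mod 37) since 1·1 = 1 ≡ 1, so λ ≡ 1·1 ≡ 1.
  x = λ² - 19 - 19 = 1 - 38 ≡ 0; y = λ·(19 - 0) - 19 ≡ 0. → (0, 0)
double: (0, 0) + (0, 0): same x and y₁ ≡ -y₂, so the sum is 𝒪.
add Q: 𝒪 + (19, 19) = (19, 19) (identity).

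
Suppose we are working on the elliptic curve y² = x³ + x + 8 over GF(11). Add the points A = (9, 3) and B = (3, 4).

(9, 3) + (3, 4). λ = (4 - 3)/(3 - 9) ≡ 1/5 mod 11. 5⁻¹ ≡ 9 (mod 11) since 5·9 = 45 ≡ 1, so λ ≡ 9.
  x = λ² - 9 - 3 = 81 - 12 ≡ 3; y = λ·(9 - 3) - 3 ≡ 7. → (3, 7)

(3, 7)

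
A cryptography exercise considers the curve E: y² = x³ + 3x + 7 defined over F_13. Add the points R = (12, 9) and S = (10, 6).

(3, 11)

(12, 9) + (10, 6). λ = (6 - 9)/(10 - 12) ≡ 10/11 mod 13. 11⁻¹ ≡ 6 (mod 13) since 11·6 = 66 ≡ 1, so λ ≡ 8.
  x = λ² - 12 - 10 = 64 - 22 ≡ 3; y = λ·(12 - 3) - 9 ≡ 11. → (3, 11)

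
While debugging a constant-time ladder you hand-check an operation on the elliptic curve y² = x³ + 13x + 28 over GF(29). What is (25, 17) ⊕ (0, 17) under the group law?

(4, 12)

(25, 17) + (0, 17). λ = (17 - 17)/(0 - 25) ≡ 0/4 mod 29. 4⁻¹ ≡ 22 (mod 29) since 4·22 = 88 ≡ 1, so λ ≡ 0.
  x = λ² - 25 - 0 = 0 - 25 ≡ 4; y = λ·(25 - 4) - 17 ≡ 12. → (4, 12)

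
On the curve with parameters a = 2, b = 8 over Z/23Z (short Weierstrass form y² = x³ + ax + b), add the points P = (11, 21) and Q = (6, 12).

(12, 14)

(11, 21) + (6, 12). λ = (12 - 21)/(6 - 11) ≡ 14/18 mod 23. 18⁻¹ ≡ 9 (mod 23), so λ ≡ 11.
  x = λ² - 11 - 6 = 121 - 17 ≡ 12; y = λ·(11 - 12) - 21 ≡ 14. → (12, 14)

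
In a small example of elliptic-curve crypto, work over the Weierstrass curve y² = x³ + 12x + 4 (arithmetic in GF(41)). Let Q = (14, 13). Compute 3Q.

Repeated addition: build up to 3Q.
2Q: tangent at (14, 13): λ = (3·14² + 12)/(2·13) ≡ 26/26. 26⁻¹ ≡ 30 (mod 41) since 26·30 = 780 ≡ 1, so λ ≡ 26·30 ≡ 1.
  x = λ² - 14 - 14 = 1 - 28 ≡ 14; y = λ·(14 - 14) - 13 ≡ 28. → (14, 28)
3Q: (14, 28) + (14, 13): same x and y₁ ≡ -y₂, so the sum is O.

O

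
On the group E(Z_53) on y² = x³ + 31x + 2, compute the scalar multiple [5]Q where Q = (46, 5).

Double-and-add on 5 = (101)₂. Start with Q = (46, 5) for the leading 1-bit.
double: tangent at (46, 5): λ = (3·46² + 31)/(2·5) ≡ 19/10. 10⁻¹ ≡ 16 (mod 53) since 10·16 = 160 ≡ 1, so λ ≡ 19·16 ≡ 39.
  x = λ² - 46 - 46 = 1521 - 92 ≡ 51; y = λ·(46 - 51) - 5 ≡ 12. → (51, 12)
double: tangent at (51, 12): λ = (3·51² + 31)/(2·12) ≡ 43/24. 24⁻¹ ≡ 42 (mod 53), so λ ≡ 43·42 ≡ 4.
  x = λ² - 51 - 51 = 16 - 102 ≡ 20; y = λ·(51 - 20) - 12 ≡ 6. → (20, 6)
add Q: (20, 6) + (46, 5). λ = (5 - 6)/(46 - 20) ≡ 52/26 mod 53. 26⁻¹ ≡ 51 (mod 53), so λ ≡ 2.
  x = λ² - 20 - 46 = 4 - 66 ≡ 44; y = λ·(20 - 44) - 6 ≡ 52. → (44, 52)

(44, 52)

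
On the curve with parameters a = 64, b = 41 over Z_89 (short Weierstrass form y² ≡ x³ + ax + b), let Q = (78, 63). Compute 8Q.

(75, 36)

Double-and-add on 8 = (1000)₂. Start with Q = (78, 63) for the leading 1-bit.
double: tangent at (78, 63): λ = (3·78² + 64)/(2·63) ≡ 71/37. 37⁻¹ ≡ 77 (mod 89), so λ ≡ 71·77 ≡ 38.
  x = λ² - 78 - 78 = 1444 - 156 ≡ 42; y = λ·(78 - 42) - 63 ≡ 59. → (42, 59)
double: tangent at (42, 59): λ = (3·42² + 64)/(2·59) ≡ 16/29. 29⁻¹ ≡ 43 (mod 89), so λ ≡ 16·43 ≡ 65.
  x = λ² - 42 - 42 = 4225 - 84 ≡ 47; y = λ·(42 - 47) - 59 ≡ 61. → (47, 61)
double: tangent at (47, 61): λ = (3·47² + 64)/(2·61) ≡ 16/33. 33⁻¹ ≡ 27 (mod 89), so λ ≡ 16·27 ≡ 76.
  x = λ² - 47 - 47 = 5776 - 94 ≡ 75; y = λ·(47 - 75) - 61 ≡ 36. → (75, 36)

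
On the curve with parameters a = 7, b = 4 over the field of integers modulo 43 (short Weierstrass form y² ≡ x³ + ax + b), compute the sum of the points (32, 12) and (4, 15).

(32, 12) + (4, 15). λ = (15 - 12)/(4 - 32) ≡ 3/15 mod 43. 15⁻¹ ≡ 23 (mod 43), so λ ≡ 26.
  x = λ² - 32 - 4 = 676 - 36 ≡ 38; y = λ·(32 - 38) - 12 ≡ 4. → (38, 4)

(38, 4)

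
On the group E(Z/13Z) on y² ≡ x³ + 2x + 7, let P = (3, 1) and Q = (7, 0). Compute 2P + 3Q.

First 2P:
Repeated addition: build up to 2P.
2P: tangent at (3, 1): λ = (3·3² + 2)/(2·1) ≡ 3/2. 2⁻¹ ≡ 7 (mod 13), so λ ≡ 3·7 ≡ 8.
  x = λ² - 3 - 3 = 64 - 6 ≡ 6; y = λ·(3 - 6) - 1 ≡ 1. → (6, 1)
2P = (6, 1).
Next 3Q:
Repeated addition: build up to 3Q.
2Q: (7, 0) + (7, 0): same x and y₁ ≡ -y₂, so the sum is O.
3Q: O + (7, 0) = (7, 0) (identity).
3Q = (7, 0).
Finally 2P + 3Q:
(6, 1) + (7, 0). λ = (0 - 1)/(7 - 6) ≡ 12/1 mod 13. 1⁻¹ ≡ 1 (mod 13) since 1·1 = 1 ≡ 1, so λ ≡ 12.
  x = λ² - 6 - 7 = 144 - 13 ≡ 1; y = λ·(6 - 1) - 1 ≡ 7. → (1, 7)

(1, 7)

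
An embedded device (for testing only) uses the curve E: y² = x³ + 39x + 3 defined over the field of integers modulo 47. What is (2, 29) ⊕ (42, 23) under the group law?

(2, 29) + (42, 23). λ = (23 - 29)/(42 - 2) ≡ 41/40 mod 47. 40⁻¹ ≡ 20 (mod 47), so λ ≡ 21.
  x = λ² - 2 - 42 = 441 - 44 ≡ 21; y = λ·(2 - 21) - 29 ≡ 42. → (21, 42)

(21, 42)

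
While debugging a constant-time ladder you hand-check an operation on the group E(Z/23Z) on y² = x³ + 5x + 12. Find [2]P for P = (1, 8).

(4, 2)

tangent at (1, 8): λ = (3·1² + 5)/(2·8) ≡ 8/16. 16⁻¹ ≡ 13 (mod 23) since 16·13 = 208 ≡ 1, so λ ≡ 8·13 ≡ 12.
  x = λ² - 1 - 1 = 144 - 2 ≡ 4; y = λ·(1 - 4) - 8 ≡ 2. → (4, 2)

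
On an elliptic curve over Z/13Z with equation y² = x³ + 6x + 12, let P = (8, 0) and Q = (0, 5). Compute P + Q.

(6, 2)

(8, 0) + (0, 5). λ = (5 - 0)/(0 - 8) ≡ 5/5 mod 13. 5⁻¹ ≡ 8 (mod 13), so λ ≡ 1.
  x = λ² - 8 - 0 = 1 - 8 ≡ 6; y = λ·(8 - 6) - 0 ≡ 2. → (6, 2)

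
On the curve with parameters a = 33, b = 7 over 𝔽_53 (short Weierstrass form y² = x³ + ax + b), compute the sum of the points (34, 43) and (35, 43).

(34, 43) + (35, 43). λ = (43 - 43)/(35 - 34) ≡ 0/1 mod 53. 1⁻¹ ≡ 1 (mod 53), so λ ≡ 0.
  x = λ² - 34 - 35 = 0 - 69 ≡ 37; y = λ·(34 - 37) - 43 ≡ 10. → (37, 10)

(37, 10)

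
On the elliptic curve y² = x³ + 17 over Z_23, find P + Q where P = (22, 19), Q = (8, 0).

(22, 19) + (8, 0). λ = (0 - 19)/(8 - 22) ≡ 4/9 mod 23. 9⁻¹ ≡ 18 (mod 23), so λ ≡ 3.
  x = λ² - 22 - 8 = 9 - 30 ≡ 2; y = λ·(22 - 2) - 19 ≡ 18. → (2, 18)

(2, 18)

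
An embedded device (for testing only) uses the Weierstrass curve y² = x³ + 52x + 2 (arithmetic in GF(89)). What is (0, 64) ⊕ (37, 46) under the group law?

(72, 48)

(0, 64) + (37, 46). λ = (46 - 64)/(37 - 0) ≡ 71/37 mod 89. 37⁻¹ ≡ 77 (mod 89), so λ ≡ 38.
  x = λ² - 0 - 37 = 1444 - 37 ≡ 72; y = λ·(0 - 72) - 64 ≡ 48. → (72, 48)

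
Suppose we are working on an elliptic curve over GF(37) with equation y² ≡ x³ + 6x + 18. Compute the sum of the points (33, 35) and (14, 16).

(28, 7)

(33, 35) + (14, 16). λ = (16 - 35)/(14 - 33) ≡ 18/18 mod 37. 18⁻¹ ≡ 35 (mod 37), so λ ≡ 1.
  x = λ² - 33 - 14 = 1 - 47 ≡ 28; y = λ·(33 - 28) - 35 ≡ 7. → (28, 7)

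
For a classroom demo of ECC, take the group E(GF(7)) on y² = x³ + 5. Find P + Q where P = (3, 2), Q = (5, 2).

(6, 5)

(3, 2) + (5, 2). λ = (2 - 2)/(5 - 3) ≡ 0/2 mod 7. 2⁻¹ ≡ 4 (mod 7) since 2·4 = 8 ≡ 1, so λ ≡ 0.
  x = λ² - 3 - 5 = 0 - 8 ≡ 6; y = λ·(3 - 6) - 2 ≡ 5. → (6, 5)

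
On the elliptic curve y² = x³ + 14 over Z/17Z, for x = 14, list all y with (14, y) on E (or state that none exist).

2, 15

x³ + 0x + 14 = 2758 ≡ 4 (mod 17).
Square roots of 4 mod 17: 2 and 15 (since 2² = 4 ≡ 4).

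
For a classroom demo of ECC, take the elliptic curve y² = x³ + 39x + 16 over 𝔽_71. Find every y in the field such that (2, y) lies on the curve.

none

x³ + 39x + 16 = 102 ≡ 31 (mod 71).
31 is a non-residue mod 71; no y exists.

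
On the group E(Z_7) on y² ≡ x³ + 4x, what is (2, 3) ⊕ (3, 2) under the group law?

(2, 3) + (3, 2). λ = (2 - 3)/(3 - 2) ≡ 6/1 mod 7. 1⁻¹ ≡ 1 (mod 7) since 1·1 = 1 ≡ 1, so λ ≡ 6.
  x = λ² - 2 - 3 = 36 - 5 ≡ 3; y = λ·(2 - 3) - 3 ≡ 5. → (3, 5)

(3, 5)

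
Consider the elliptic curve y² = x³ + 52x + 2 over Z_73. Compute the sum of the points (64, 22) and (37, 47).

(64, 22) + (37, 47). λ = (47 - 22)/(37 - 64) ≡ 25/46 mod 73. 46⁻¹ ≡ 27 (mod 73), so λ ≡ 18.
  x = λ² - 64 - 37 = 324 - 101 ≡ 4; y = λ·(64 - 4) - 22 ≡ 36. → (4, 36)

(4, 36)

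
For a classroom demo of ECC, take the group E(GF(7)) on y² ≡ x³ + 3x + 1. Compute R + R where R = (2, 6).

tangent at (2, 6): λ = (3·2² + 3)/(2·6) ≡ 1/5. 5⁻¹ ≡ 3 (mod 7), so λ ≡ 1·3 ≡ 3.
  x = λ² - 2 - 2 = 9 - 4 ≡ 5; y = λ·(2 - 5) - 6 ≡ 6. → (5, 6)

(5, 6)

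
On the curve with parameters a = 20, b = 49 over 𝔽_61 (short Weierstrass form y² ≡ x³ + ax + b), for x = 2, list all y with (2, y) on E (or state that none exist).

x³ + 20x + 49 = 97 ≡ 36 (mod 61).
Square roots of 36 mod 61: 6 and 55 (since 6² = 36 ≡ 36).

6, 55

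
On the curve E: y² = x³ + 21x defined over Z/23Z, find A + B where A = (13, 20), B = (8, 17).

(18, 0)

(13, 20) + (8, 17). λ = (17 - 20)/(8 - 13) ≡ 20/18 mod 23. 18⁻¹ ≡ 9 (mod 23), so λ ≡ 19.
  x = λ² - 13 - 8 = 361 - 21 ≡ 18; y = λ·(13 - 18) - 20 ≡ 0. → (18, 0)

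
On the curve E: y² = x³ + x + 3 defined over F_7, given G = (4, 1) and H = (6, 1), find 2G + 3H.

(6, 6)

First 2G:
Repeated addition: build up to 2G.
2G: tangent at (4, 1): λ = (3·4² + 1)/(2·1) ≡ 0/2. 2⁻¹ ≡ 4 (mod 7), so λ ≡ 0·4 ≡ 0.
  x = λ² - 4 - 4 = 0 - 8 ≡ 6; y = λ·(4 - 6) - 1 ≡ 6. → (6, 6)
2G = (6, 6).
Next 3H:
Repeated addition: build up to 3H.
2H: tangent at (6, 1): λ = (3·6² + 1)/(2·1) ≡ 4/2. 2⁻¹ ≡ 4 (mod 7) since 2·4 = 8 ≡ 1, so λ ≡ 4·4 ≡ 2.
  x = λ² - 6 - 6 = 4 - 12 ≡ 6; y = λ·(6 - 6) - 1 ≡ 6. → (6, 6)
3H: (6, 6) + (6, 1): same x and y₁ ≡ -y₂, so the sum is O.
3H = O.
Finally 2G + 3H:
(6, 6) + O = (6, 6) (identity).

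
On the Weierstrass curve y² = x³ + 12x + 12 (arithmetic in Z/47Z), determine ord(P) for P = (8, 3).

2P: tangent at (8, 3): λ = (3·8² + 12)/(2·3) ≡ 16/6. 6⁻¹ ≡ 8 (mod 47) since 6·8 = 48 ≡ 1, so λ ≡ 16·8 ≡ 34.
  x = λ² - 8 - 8 = 1156 - 16 ≡ 12; y = λ·(8 - 12) - 3 ≡ 2. → (12, 2)
3P: (12, 2) + (8, 3). λ = (3 - 2)/(8 - 12) ≡ 1/43 mod 47. 43⁻¹ ≡ 35 (mod 47), so λ ≡ 35.
  x = λ² - 12 - 8 = 1225 - 20 ≡ 30; y = λ·(12 - 30) - 2 ≡ 26. → (30, 26)
4P: (30, 26) + (8, 3). λ = (3 - 26)/(8 - 30) ≡ 24/25 mod 47. 25⁻¹ ≡ 32 (mod 47), so λ ≡ 16.
  x = λ² - 30 - 8 = 256 - 38 ≡ 30; y = λ·(30 - 30) - 26 ≡ 21. → (30, 21)
5P: (30, 21) + (8, 3). λ = (3 - 21)/(8 - 30) ≡ 29/25 mod 47. 25⁻¹ ≡ 32 (mod 47) since 25·32 = 800 ≡ 1, so λ ≡ 35.
  x = λ² - 30 - 8 = 1225 - 38 ≡ 12; y = λ·(30 - 12) - 21 ≡ 45. → (12, 45)
6P: (12, 45) + (8, 3). λ = (3 - 45)/(8 - 12) ≡ 5/43 mod 47. 43⁻¹ ≡ 35 (mod 47), so λ ≡ 34.
  x = λ² - 12 - 8 = 1156 - 20 ≡ 8; y = λ·(12 - 8) - 45 ≡ 44. → (8, 44)
7P: (8, 44) + (8, 3): same x and y₁ ≡ -y₂, so the sum is ∞.
7P = ∞, so the order is 7.

7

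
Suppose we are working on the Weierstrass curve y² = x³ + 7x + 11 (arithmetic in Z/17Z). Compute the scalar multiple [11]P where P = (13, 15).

Double-and-add on 11 = (1011)₂. Start with P = (13, 15) for the leading 1-bit.
double: tangent at (13, 15): λ = (3·13² + 7)/(2·15) ≡ 4/13. 13⁻¹ ≡ 4 (mod 17), so λ ≡ 4·4 ≡ 16.
  x = λ² - 13 - 13 = 256 - 26 ≡ 9; y = λ·(13 - 9) - 15 ≡ 15. → (9, 15)
double: tangent at (9, 15): λ = (3·9² + 7)/(2·15) ≡ 12/13. 13⁻¹ ≡ 4 (mod 17), so λ ≡ 12·4 ≡ 14.
  x = λ² - 9 - 9 = 196 - 18 ≡ 8; y = λ·(9 - 8) - 15 ≡ 16. → (8, 16)
add P: (8, 16) + (13, 15). λ = (15 - 16)/(13 - 8) ≡ 16/5 mod 17. 5⁻¹ ≡ 7 (mod 17), so λ ≡ 10.
  x = λ² - 8 - 13 = 100 - 21 ≡ 11; y = λ·(8 - 11) - 16 ≡ 5. → (11, 5)
double: tangent at (11, 5): λ = (3·11² + 7)/(2·5) ≡ 13/10. 10⁻¹ ≡ 12 (mod 17), so λ ≡ 13·12 ≡ 3.
  x = λ² - 11 - 11 = 9 - 22 ≡ 4; y = λ·(11 - 4) - 5 ≡ 16. → (4, 16)
add P: (4, 16) + (13, 15). λ = (15 - 16)/(13 - 4) ≡ 16/9 mod 17. 9⁻¹ ≡ 2 (mod 17) since 9·2 = 18 ≡ 1, so λ ≡ 15.
  x = λ² - 4 - 13 = 225 - 17 ≡ 4; y = λ·(4 - 4) - 16 ≡ 1. → (4, 1)

(4, 1)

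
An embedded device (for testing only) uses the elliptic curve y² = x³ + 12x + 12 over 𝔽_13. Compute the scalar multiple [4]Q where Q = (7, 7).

Repeated addition: build up to 4Q.
2Q: tangent at (7, 7): λ = (3·7² + 12)/(2·7) ≡ 3/1. 1⁻¹ ≡ 1 (mod 13) since 1·1 = 1 ≡ 1, so λ ≡ 3·1 ≡ 3.
  x = λ² - 7 - 7 = 9 - 14 ≡ 8; y = λ·(7 - 8) - 7 ≡ 3. → (8, 3)
3Q: (8, 3) + (7, 7). λ = (7 - 3)/(7 - 8) ≡ 4/12 mod 13. 12⁻¹ ≡ 12 (mod 13), so λ ≡ 9.
  x = λ² - 8 - 7 = 81 - 15 ≡ 1; y = λ·(8 - 1) - 3 ≡ 8. → (1, 8)
4Q: (1, 8) + (7, 7). λ = (7 - 8)/(7 - 1) ≡ 12/6 mod 13. 6⁻¹ ≡ 11 (mod 13), so λ ≡ 2.
  x = λ² - 1 - 7 = 4 - 8 ≡ 9; y = λ·(1 - 9) - 8 ≡ 2. → (9, 2)

(9, 2)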